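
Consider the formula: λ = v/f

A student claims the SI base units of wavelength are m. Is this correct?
Units of each symbol in λ = v/f:
  v (wave speed): m/s
  f (frequency): 1/s  → in the denominator, contributes s

Multiplying the contributions: [m/s] · [s]
Adding exponents of each base unit: m: 1
SI base units of wavelength: m

The claimed units m match the derived units, so the claim is correct.

Answer: Yes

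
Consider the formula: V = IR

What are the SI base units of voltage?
Units of each symbol in V = IR:
  I (current): A
  R (resistance, in ohms): kg·m²/(s³·A²)

Multiplying the contributions: [A] · [kg·m²/(s³·A²)]
Adding exponents of each base unit: kg: 1, m: 2, s: -3, A: -1
SI base units of voltage: kg·m²/(s³·A)

Answer: kg·m²/(s³·A)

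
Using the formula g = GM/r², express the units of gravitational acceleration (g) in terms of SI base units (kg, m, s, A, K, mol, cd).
Units of each symbol in g = GM/r²:
  G (gravitational constant): m³/(kg·s²)
  M (mass): kg
  r (distance): m  → to the power 2 in the denominator, contributes 1/m²

Multiplying the contributions: [m³/(kg·s²)] · [kg] · [1/m²]
Adding exponents of each base unit: m: 1, s: -2
SI base units of gravitational acceleration: m/s²

Answer: m/s²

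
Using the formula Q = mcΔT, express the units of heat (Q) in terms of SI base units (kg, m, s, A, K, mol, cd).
Units of each symbol in Q = mcΔT:
  m (mass): kg
  c (specific heat capacity, in J/(kg·K)): m²/(s²·K)
  ΔT (temperature change): K

Multiplying the contributions: [kg] · [m²/(s²·K)] · [K]
Adding exponents of each base unit: kg: 1, m: 2, s: -2
SI base units of heat: kg·m²/s²

Answer: kg·m²/s²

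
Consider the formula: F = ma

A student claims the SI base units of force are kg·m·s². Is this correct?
Units of each symbol in F = ma:
  m (mass): kg
  a (acceleration): m/s²

Multiplying the contributions: [kg] · [m/s²]
Adding exponents of each base unit: kg: 1, m: 1, s: -2
SI base units of force: kg·m/s²

The claimed units kg·m·s² (exponents kg: 1, m: 1, s: 2) do not match the derived units kg·m/s² (exponents kg: 1, m: 1, s: -2), so the claim is incorrect.

Answer: No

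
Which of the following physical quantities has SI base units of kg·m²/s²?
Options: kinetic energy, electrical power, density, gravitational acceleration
Checking the SI base units of each option:
  kinetic energy (E = ½mv²): kg·m²/s²  ✓ matches
  electrical power (P = IV): kg·m²/s³  ✗
  density (ρ = m/V): kg/m³  ✗
  gravitational acceleration (g = GM/r²): m/s²  ✗

Only kinetic energy has units kg·m²/s².

Answer: kinetic energy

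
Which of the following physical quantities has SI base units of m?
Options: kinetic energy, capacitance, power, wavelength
Checking the SI base units of each option:
  kinetic energy (E = ½mv²): kg·m²/s²  ✗
  capacitance (C = Q/V): s⁴·A²/(kg·m²)  ✗
  power (P = W/t): kg·m²/s³  ✗
  wavelength (λ = v/f): m  ✓ matches

Only wavelength has units m.

Answer: wavelength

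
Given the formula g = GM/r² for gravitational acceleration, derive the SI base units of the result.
Units of each symbol in g = GM/r²:
  G (gravitational constant): m³/(kg·s²)
  M (mass): kg
  r (distance): m  → to the power 2 in the denominator, contributes 1/m²

Multiplying the contributions: [m³/(kg·s²)] · [kg] · [1/m²]
Adding exponents of each base unit: m: 1, s: -2
SI base units of gravitational acceleration: m/s²

Answer: m/s²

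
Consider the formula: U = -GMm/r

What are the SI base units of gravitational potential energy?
Units of each symbol in U = -GMm/r:
  G (gravitational constant): m³/(kg·s²)
  M (mass): kg
  m (mass): kg
  r (distance): m  → in the denominator, contributes 1/m
  The minus sign does not affect the units.

Multiplying the contributions: [m³/(kg·s²)] · [kg] · [kg] · [1/m]
Adding exponents of each base unit: kg: 1, m: 2, s: -2
SI base units of gravitational potential energy: kg·m²/s²

Answer: kg·m²/s²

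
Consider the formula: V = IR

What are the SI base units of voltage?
Units of each symbol in V = IR:
  I (current): A
  R (resistance, in ohms): kg·m²/(s³·A²)

Multiplying the contributions: [A] · [kg·m²/(s³·A²)]
Adding exponents of each base unit: kg: 1, m: 2, s: -3, A: -1
SI base units of voltage: kg·m²/(s³·A)

Answer: kg·m²/(s³·A)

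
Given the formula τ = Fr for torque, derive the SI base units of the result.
Units of each symbol in τ = Fr:
  F (force): kg·m/s²
  r (lever arm): m

Multiplying the contributions: [kg·m/s²] · [m]
Adding exponents of each base unit: kg: 1, m: 2, s: -2
SI base units of torque: kg·m²/s²

Answer: kg·m²/s²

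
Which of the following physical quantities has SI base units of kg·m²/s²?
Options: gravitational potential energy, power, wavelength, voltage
Checking the SI base units of each option:
  gravitational potential energy (U = -GMm/r): kg·m²/s²  ✓ matches
  power (P = W/t): kg·m²/s³  ✗
  wavelength (λ = v/f): m  ✗
  voltage (V = IR): kg·m²/(s³·A)  ✗

Only gravitational potential energy has units kg·m²/s².

Answer: gravitational potential energy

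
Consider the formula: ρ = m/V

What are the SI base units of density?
Units of each symbol in ρ = m/V:
  m (mass): kg
  V (volume): m³  → in the denominator, contributes 1/m³

Multiplying the contributions: [kg] · [1/m³]
Adding exponents of each base unit: kg: 1, m: -3
SI base units of density: kg/m³

Answer: kg/m³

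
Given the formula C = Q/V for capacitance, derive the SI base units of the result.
Units of each symbol in C = Q/V:
  Q (charge, in coulombs): s·A
  V (voltage, in volts): kg·m²/(s³·A)  → in the denominator, contributes s³·A/(kg·m²)

Multiplying the contributions: [s·A] · [s³·A/(kg·m²)]
Adding exponents of each base unit: kg: -1, m: -2, s: 4, A: 2
SI base units of capacitance: s⁴·A²/(kg·m²)

Answer: s⁴·A²/(kg·m²)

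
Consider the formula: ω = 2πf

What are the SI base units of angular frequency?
Units of each symbol in ω = 2πf:
  f (frequency): 1/s
  The factor 2π is dimensionless.

Multiplying the contributions: [1/s]
Adding exponents of each base unit: s: -1
SI base units of angular frequency: 1/s

Answer: 1/s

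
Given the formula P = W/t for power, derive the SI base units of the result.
Units of each symbol in P = W/t:
  W (work): kg·m²/s²
  t (time): s  → in the denominator, contributes 1/s

Multiplying the contributions: [kg·m²/s²] · [1/s]
Adding exponents of each base unit: kg: 1, m: 2, s: -3
SI base units of power: kg·m²/s³

Answer: kg·m²/s³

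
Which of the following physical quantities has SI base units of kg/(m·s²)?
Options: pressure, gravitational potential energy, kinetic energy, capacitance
Checking the SI base units of each option:
  pressure (P = F/A): kg/(m·s²)  ✓ matches
  gravitational potential energy (U = -GMm/r): kg·m²/s²  ✗
  kinetic energy (E = ½mv²): kg·m²/s²  ✗
  capacitance (C = Q/V): s⁴·A²/(kg·m²)  ✗

Only pressure has units kg/(m·s²).

Answer: pressure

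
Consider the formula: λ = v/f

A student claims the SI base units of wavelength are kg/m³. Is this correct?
Units of each symbol in λ = v/f:
  v (wave speed): m/s
  f (frequency): 1/s  → in the denominator, contributes s

Multiplying the contributions: [m/s] · [s]
Adding exponents of each base unit: m: 1
SI base units of wavelength: m

The claimed units kg/m³ (exponents kg: 1, m: -3) do not match the derived units m (exponents m: 1), so the claim is incorrect.

Answer: No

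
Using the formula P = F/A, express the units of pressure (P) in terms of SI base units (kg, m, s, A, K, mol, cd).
Units of each symbol in P = F/A:
  F (force): kg·m/s²
  A (area): m²  → in the denominator, contributes 1/m²

Multiplying the contributions: [kg·m/s²] · [1/m²]
Adding exponents of each base unit: kg: 1, m: -1, s: -2
SI base units of pressure: kg/(m·s²)

Answer: kg/(m·s²)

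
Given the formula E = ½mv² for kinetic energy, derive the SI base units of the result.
Units of each symbol in E = ½mv²:
  m (mass): kg
  v (speed): m/s  → to the power 2, contributes m²/s²
  The factor ½ is dimensionless.

Multiplying the contributions: [kg] · [m²/s²]
Adding exponents of each base unit: kg: 1, m: 2, s: -2
SI base units of kinetic energy: kg·m²/s²

Answer: kg·m²/s²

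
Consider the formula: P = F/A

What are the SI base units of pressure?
Units of each symbol in P = F/A:
  F (force): kg·m/s²
  A (area): m²  → in the denominator, contributes 1/m²

Multiplying the contributions: [kg·m/s²] · [1/m²]
Adding exponents of each base unit: kg: 1, m: -1, s: -2
SI base units of pressure: kg/(m·s²)

Answer: kg/(m·s²)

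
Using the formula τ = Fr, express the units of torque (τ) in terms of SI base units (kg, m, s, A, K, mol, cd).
Units of each symbol in τ = Fr:
  F (force): kg·m/s²
  r (lever arm): m

Multiplying the contributions: [kg·m/s²] · [m]
Adding exponents of each base unit: kg: 1, m: 2, s: -2
SI base units of torque: kg·m²/s²

Answer: kg·m²/s²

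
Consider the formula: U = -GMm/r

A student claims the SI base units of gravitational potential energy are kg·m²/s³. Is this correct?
Units of each symbol in U = -GMm/r:
  G (gravitational constant): m³/(kg·s²)
  M (mass): kg
  m (mass): kg
  r (distance): m  → in the denominator, contributes 1/m
  The minus sign does not affect the units.

Multiplying the contributions: [m³/(kg·s²)] · [kg] · [kg] · [1/m]
Adding exponents of each base unit: kg: 1, m: 2, s: -2
SI base units of gravitational potential energy: kg·m²/s²

The claimed units kg·m²/s³ (exponents kg: 1, m: 2, s: -3) do not match the derived units kg·m²/s² (exponents kg: 1, m: 2, s: -2), so the claim is incorrect.

Answer: No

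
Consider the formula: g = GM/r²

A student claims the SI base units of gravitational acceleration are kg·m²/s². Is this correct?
Units of each symbol in g = GM/r²:
  G (gravitational constant): m³/(kg·s²)
  M (mass): kg
  r (distance): m  → to the power 2 in the denominator, contributes 1/m²

Multiplying the contributions: [m³/(kg·s²)] · [kg] · [1/m²]
Adding exponents of each base unit: m: 1, s: -2
SI base units of gravitational acceleration: m/s²

The claimed units kg·m²/s² (exponents kg: 1, m: 2, s: -2) do not match the derived units m/s² (exponents m: 1, s: -2), so the claim is incorrect.

Answer: No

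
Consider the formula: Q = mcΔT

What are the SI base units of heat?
Units of each symbol in Q = mcΔT:
  m (mass): kg
  c (specific heat capacity, in J/(kg·K)): m²/(s²·K)
  ΔT (temperature change): K

Multiplying the contributions: [kg] · [m²/(s²·K)] · [K]
Adding exponents of each base unit: kg: 1, m: 2, s: -2
SI base units of heat: kg·m²/s²

Answer: kg·m²/s²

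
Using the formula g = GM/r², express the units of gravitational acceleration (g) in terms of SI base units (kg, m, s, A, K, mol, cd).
Units of each symbol in g = GM/r²:
  G (gravitational constant): m³/(kg·s²)
  M (mass): kg
  r (distance): m  → to the power 2 in the denominator, contributes 1/m²

Multiplying the contributions: [m³/(kg·s²)] · [kg] · [1/m²]
Adding exponents of each base unit: m: 1, s: -2
SI base units of gravitational acceleration: m/s²

Answer: m/s²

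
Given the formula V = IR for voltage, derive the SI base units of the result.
Units of each symbol in V = IR:
  I (current): A
  R (resistance, in ohms): kg·m²/(s³·A²)

Multiplying the contributions: [A] · [kg·m²/(s³·A²)]
Adding exponents of each base unit: kg: 1, m: 2, s: -3, A: -1
SI base units of voltage: kg·m²/(s³·A)

Answer: kg·m²/(s³·A)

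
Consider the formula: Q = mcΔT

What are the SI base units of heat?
Units of each symbol in Q = mcΔT:
  m (mass): kg
  c (specific heat capacity, in J/(kg·K)): m²/(s²·K)
  ΔT (temperature change): K

Multiplying the contributions: [kg] · [m²/(s²·K)] · [K]
Adding exponents of each base unit: kg: 1, m: 2, s: -2
SI base units of heat: kg·m²/s²

Answer: kg·m²/s²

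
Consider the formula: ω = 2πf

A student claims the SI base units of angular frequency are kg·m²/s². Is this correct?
Units of each symbol in ω = 2πf:
  f (frequency): 1/s
  The factor 2π is dimensionless.

Multiplying the contributions: [1/s]
Adding exponents of each base unit: s: -1
SI base units of angular frequency: 1/s

The claimed units kg·m²/s² (exponents kg: 1, m: 2, s: -2) do not match the derived units 1/s (exponents s: -1), so the claim is incorrect.

Answer: No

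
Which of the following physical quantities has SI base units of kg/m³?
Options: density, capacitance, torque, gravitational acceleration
Checking the SI base units of each option:
  density (ρ = m/V): kg/m³  ✓ matches
  capacitance (C = Q/V): s⁴·A²/(kg·m²)  ✗
  torque (τ = Fr): kg·m²/s²  ✗
  gravitational acceleration (g = GM/r²): m/s²  ✗

Only density has units kg/m³.

Answer: density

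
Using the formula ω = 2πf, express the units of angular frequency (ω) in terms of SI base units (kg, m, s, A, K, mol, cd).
Units of each symbol in ω = 2πf:
  f (frequency): 1/s
  The factor 2π is dimensionless.

Multiplying the contributions: [1/s]
Adding exponents of each base unit: s: -1
SI base units of angular frequency: 1/s

Answer: 1/s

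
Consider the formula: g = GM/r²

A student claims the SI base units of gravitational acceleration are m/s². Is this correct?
Units of each symbol in g = GM/r²:
  G (gravitational constant): m³/(kg·s²)
  M (mass): kg
  r (distance): m  → to the power 2 in the denominator, contributes 1/m²

Multiplying the contributions: [m³/(kg·s²)] · [kg] · [1/m²]
Adding exponents of each base unit: m: 1, s: -2
SI base units of gravitational acceleration: m/s²

The claimed units m/s² match the derived units, so the claim is correct.

Answer: Yes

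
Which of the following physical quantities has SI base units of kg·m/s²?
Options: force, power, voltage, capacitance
Checking the SI base units of each option:
  force (F = ma): kg·m/s²  ✓ matches
  power (P = W/t): kg·m²/s³  ✗
  voltage (V = IR): kg·m²/(s³·A)  ✗
  capacitance (C = Q/V): s⁴·A²/(kg·m²)  ✗

Only force has units kg·m/s².

Answer: force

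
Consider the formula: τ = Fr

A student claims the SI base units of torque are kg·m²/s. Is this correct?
Units of each symbol in τ = Fr:
  F (force): kg·m/s²
  r (lever arm): m

Multiplying the contributions: [kg·m/s²] · [m]
Adding exponents of each base unit: kg: 1, m: 2, s: -2
SI base units of torque: kg·m²/s²

The claimed units kg·m²/s (exponents kg: 1, m: 2, s: -1) do not match the derived units kg·m²/s² (exponents kg: 1, m: 2, s: -2), so the claim is incorrect.

Answer: No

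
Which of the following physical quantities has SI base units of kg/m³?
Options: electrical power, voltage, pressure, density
Checking the SI base units of each option:
  electrical power (P = IV): kg·m²/s³  ✗
  voltage (V = IR): kg·m²/(s³·A)  ✗
  pressure (P = F/A): kg/(m·s²)  ✗
  density (ρ = m/V): kg/m³  ✓ matches

Only density has units kg/m³.

Answer: density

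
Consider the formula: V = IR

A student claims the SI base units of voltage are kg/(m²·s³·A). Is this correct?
Units of each symbol in V = IR:
  I (current): A
  R (resistance, in ohms): kg·m²/(s³·A²)

Multiplying the contributions: [A] · [kg·m²/(s³·A²)]
Adding exponents of each base unit: kg: 1, m: 2, s: -3, A: -1
SI base units of voltage: kg·m²/(s³·A)

The claimed units kg/(m²·s³·A) (exponents kg: 1, m: -2, s: -3, A: -1) do not match the derived units kg·m²/(s³·A) (exponents kg: 1, m: 2, s: -3, A: -1), so the claim is incorrect.

Answer: No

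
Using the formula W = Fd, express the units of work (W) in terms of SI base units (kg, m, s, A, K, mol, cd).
Units of each symbol in W = Fd:
  F (force): kg·m/s²
  d (displacement): m

Multiplying the contributions: [kg·m/s²] · [m]
Adding exponents of each base unit: kg: 1, m: 2, s: -2
SI base units of work: kg·m²/s²

Answer: kg·m²/s²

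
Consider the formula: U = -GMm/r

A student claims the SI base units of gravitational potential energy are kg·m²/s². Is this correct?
Units of each symbol in U = -GMm/r:
  G (gravitational constant): m³/(kg·s²)
  M (mass): kg
  m (mass): kg
  r (distance): m  → in the denominator, contributes 1/m
  The minus sign does not affect the units.

Multiplying the contributions: [m³/(kg·s²)] · [kg] · [kg] · [1/m]
Adding exponents of each base unit: kg: 1, m: 2, s: -2
SI base units of gravitational potential energy: kg·m²/s²

The claimed units kg·m²/s² match the derived units, so the claim is correct.

Answer: Yes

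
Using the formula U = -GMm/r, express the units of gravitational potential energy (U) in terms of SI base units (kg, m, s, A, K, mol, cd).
Units of each symbol in U = -GMm/r:
  G (gravitational constant): m³/(kg·s²)
  M (mass): kg
  m (mass): kg
  r (distance): m  → in the denominator, contributes 1/m
  The minus sign does not affect the units.

Multiplying the contributions: [m³/(kg·s²)] · [kg] · [kg] · [1/m]
Adding exponents of each base unit: kg: 1, m: 2, s: -2
SI base units of gravitational potential energy: kg·m²/s²

Answer: kg·m²/s²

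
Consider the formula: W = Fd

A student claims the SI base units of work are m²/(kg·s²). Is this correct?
Units of each symbol in W = Fd:
  F (force): kg·m/s²
  d (displacement): m

Multiplying the contributions: [kg·m/s²] · [m]
Adding exponents of each base unit: kg: 1, m: 2, s: -2
SI base units of work: kg·m²/s²

The claimed units m²/(kg·s²) (exponents kg: -1, m: 2, s: -2) do not match the derived units kg·m²/s² (exponents kg: 1, m: 2, s: -2), so the claim is incorrect.

Answer: No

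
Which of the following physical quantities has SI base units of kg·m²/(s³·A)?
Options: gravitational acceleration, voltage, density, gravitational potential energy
Checking the SI base units of each option:
  gravitational acceleration (g = GM/r²): m/s²  ✗
  voltage (V = IR): kg·m²/(s³·A)  ✓ matches
  density (ρ = m/V): kg/m³  ✗
  gravitational potential energy (U = -GMm/r): kg·m²/s²  ✗

Only voltage has units kg·m²/(s³·A).

Answer: voltage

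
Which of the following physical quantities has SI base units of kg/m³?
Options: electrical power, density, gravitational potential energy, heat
Checking the SI base units of each option:
  electrical power (P = IV): kg·m²/s³  ✗
  density (ρ = m/V): kg/m³  ✓ matches
  gravitational potential energy (U = -GMm/r): kg·m²/s²  ✗
  heat (Q = mcΔT): kg·m²/s²  ✗

Only density has units kg/m³.

Answer: density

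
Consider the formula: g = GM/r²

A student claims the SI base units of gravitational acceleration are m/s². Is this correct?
Units of each symbol in g = GM/r²:
  G (gravitational constant): m³/(kg·s²)
  M (mass): kg
  r (distance): m  → to the power 2 in the denominator, contributes 1/m²

Multiplying the contributions: [m³/(kg·s²)] · [kg] · [1/m²]
Adding exponents of each base unit: m: 1, s: -2
SI base units of gravitational acceleration: m/s²

The claimed units m/s² match the derived units, so the claim is correct.

Answer: Yes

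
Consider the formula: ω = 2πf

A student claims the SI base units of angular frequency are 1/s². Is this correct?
Units of each symbol in ω = 2πf:
  f (frequency): 1/s
  The factor 2π is dimensionless.

Multiplying the contributions: [1/s]
Adding exponents of each base unit: s: -1
SI base units of angular frequency: 1/s

The claimed units 1/s² (exponents s: -2) do not match the derived units 1/s (exponents s: -1), so the claim is incorrect.

Answer: No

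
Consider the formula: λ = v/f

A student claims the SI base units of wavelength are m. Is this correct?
Units of each symbol in λ = v/f:
  v (wave speed): m/s
  f (frequency): 1/s  → in the denominator, contributes s

Multiplying the contributions: [m/s] · [s]
Adding exponents of each base unit: m: 1
SI base units of wavelength: m

The claimed units m match the derived units, so the claim is correct.

Answer: Yes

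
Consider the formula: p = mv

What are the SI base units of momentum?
Units of each symbol in p = mv:
  m (mass): kg
  v (velocity): m/s

Multiplying the contributions: [kg] · [m/s]
Adding exponents of each base unit: kg: 1, m: 1, s: -1
SI base units of momentum: kg·m/s

Answer: kg·m/s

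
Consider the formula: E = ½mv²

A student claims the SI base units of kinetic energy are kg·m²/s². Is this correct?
Units of each symbol in E = ½mv²:
  m (mass): kg
  v (speed): m/s  → to the power 2, contributes m²/s²
  The factor ½ is dimensionless.

Multiplying the contributions: [kg] · [m²/s²]
Adding exponents of each base unit: kg: 1, m: 2, s: -2
SI base units of kinetic energy: kg·m²/s²

The claimed units kg·m²/s² match the derived units, so the claim is correct.

Answer: Yes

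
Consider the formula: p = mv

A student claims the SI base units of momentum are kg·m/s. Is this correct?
Units of each symbol in p = mv:
  m (mass): kg
  v (velocity): m/s

Multiplying the contributions: [kg] · [m/s]
Adding exponents of each base unit: kg: 1, m: 1, s: -1
SI base units of momentum: kg·m/s

The claimed units kg·m/s match the derived units, so the claim is correct.

Answer: Yes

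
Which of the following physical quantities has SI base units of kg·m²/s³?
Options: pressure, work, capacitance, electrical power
Checking the SI base units of each option:
  pressure (P = F/A): kg/(m·s²)  ✗
  work (W = Fd): kg·m²/s²  ✗
  capacitance (C = Q/V): s⁴·A²/(kg·m²)  ✗
  electrical power (P = IV): kg·m²/s³  ✓ matches

Only electrical power has units kg·m²/s³.

Answer: electrical power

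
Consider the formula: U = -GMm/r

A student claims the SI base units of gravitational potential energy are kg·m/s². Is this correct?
Units of each symbol in U = -GMm/r:
  G (gravitational constant): m³/(kg·s²)
  M (mass): kg
  m (mass): kg
  r (distance): m  → in the denominator, contributes 1/m
  The minus sign does not affect the units.

Multiplying the contributions: [m³/(kg·s²)] · [kg] · [kg] · [1/m]
Adding exponents of each base unit: kg: 1, m: 2, s: -2
SI base units of gravitational potential energy: kg·m²/s²

The claimed units kg·m/s² (exponents kg: 1, m: 1, s: -2) do not match the derived units kg·m²/s² (exponents kg: 1, m: 2, s: -2), so the claim is incorrect.

Answer: No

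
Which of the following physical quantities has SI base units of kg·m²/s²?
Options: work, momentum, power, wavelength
Checking the SI base units of each option:
  work (W = Fd): kg·m²/s²  ✓ matches
  momentum (p = mv): kg·m/s  ✗
  power (P = W/t): kg·m²/s³  ✗
  wavelength (λ = v/f): m  ✗

Only work has units kg·m²/s².

Answer: work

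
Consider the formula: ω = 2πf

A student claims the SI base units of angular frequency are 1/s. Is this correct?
Units of each symbol in ω = 2πf:
  f (frequency): 1/s
  The factor 2π is dimensionless.

Multiplying the contributions: [1/s]
Adding exponents of each base unit: s: -1
SI base units of angular frequency: 1/s

The claimed units 1/s match the derived units, so the claim is correct.

Answer: Yes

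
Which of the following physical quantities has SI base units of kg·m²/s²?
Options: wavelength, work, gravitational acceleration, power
Checking the SI base units of each option:
  wavelength (λ = v/f): m  ✗
  work (W = Fd): kg·m²/s²  ✓ matches
  gravitational acceleration (g = GM/r²): m/s²  ✗
  power (P = W/t): kg·m²/s³  ✗

Only work has units kg·m²/s².

Answer: work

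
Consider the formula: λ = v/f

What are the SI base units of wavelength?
Units of each symbol in λ = v/f:
  v (wave speed): m/s
  f (frequency): 1/s  → in the denominator, contributes s

Multiplying the contributions: [m/s] · [s]
Adding exponents of each base unit: m: 1
SI base units of wavelength: m

Answer: m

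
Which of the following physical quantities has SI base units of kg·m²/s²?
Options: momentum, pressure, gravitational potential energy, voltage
Checking the SI base units of each option:
  momentum (p = mv): kg·m/s  ✗
  pressure (P = F/A): kg/(m·s²)  ✗
  gravitational potential energy (U = -GMm/r): kg·m²/s²  ✓ matches
  voltage (V = IR): kg·m²/(s³·A)  ✗

Only gravitational potential energy has units kg·m²/s².

Answer: gravitational potential energy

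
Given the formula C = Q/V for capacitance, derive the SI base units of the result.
Units of each symbol in C = Q/V:
  Q (charge, in coulombs): s·A
  V (voltage, in volts): kg·m²/(s³·A)  → in the denominator, contributes s³·A/(kg·m²)

Multiplying the contributions: [s·A] · [s³·A/(kg·m²)]
Adding exponents of each base unit: kg: -1, m: -2, s: 4, A: 2
SI base units of capacitance: s⁴·A²/(kg·m²)

Answer: s⁴·A²/(kg·m²)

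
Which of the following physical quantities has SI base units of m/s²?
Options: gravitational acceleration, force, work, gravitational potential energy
Checking the SI base units of each option:
  gravitational acceleration (g = GM/r²): m/s²  ✓ matches
  force (F = ma): kg·m/s²  ✗
  work (W = Fd): kg·m²/s²  ✗
  gravitational potential energy (U = -GMm/r): kg·m²/s²  ✗

Only gravitational acceleration has units m/s².

Answer: gravitational acceleration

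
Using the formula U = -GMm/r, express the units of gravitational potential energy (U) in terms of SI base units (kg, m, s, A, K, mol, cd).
Units of each symbol in U = -GMm/r:
  G (gravitational constant): m³/(kg·s²)
  M (mass): kg
  m (mass): kg
  r (distance): m  → in the denominator, contributes 1/m
  The minus sign does not affect the units.

Multiplying the contributions: [m³/(kg·s²)] · [kg] · [kg] · [1/m]
Adding exponents of each base unit: kg: 1, m: 2, s: -2
SI base units of gravitational potential energy: kg·m²/s²

Answer: kg·m²/s²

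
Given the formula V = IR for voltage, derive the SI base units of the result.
Units of each symbol in V = IR:
  I (current): A
  R (resistance, in ohms): kg·m²/(s³·A²)

Multiplying the contributions: [A] · [kg·m²/(s³·A²)]
Adding exponents of each base unit: kg: 1, m: 2, s: -3, A: -1
SI base units of voltage: kg·m²/(s³·A)

Answer: kg·m²/(s³·A)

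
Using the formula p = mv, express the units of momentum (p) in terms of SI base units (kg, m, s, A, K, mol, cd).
Units of each symbol in p = mv:
  m (mass): kg
  v (velocity): m/s

Multiplying the contributions: [kg] · [m/s]
Adding exponents of each base unit: kg: 1, m: 1, s: -1
SI base units of momentum: kg·m/s

Answer: kg·m/s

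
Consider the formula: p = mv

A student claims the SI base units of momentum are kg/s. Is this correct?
Units of each symbol in p = mv:
  m (mass): kg
  v (velocity): m/s

Multiplying the contributions: [kg] · [m/s]
Adding exponents of each base unit: kg: 1, m: 1, s: -1
SI base units of momentum: kg·m/s

The claimed units kg/s (exponents kg: 1, s: -1) do not match the derived units kg·m/s (exponents kg: 1, m: 1, s: -1), so the claim is incorrect.

Answer: No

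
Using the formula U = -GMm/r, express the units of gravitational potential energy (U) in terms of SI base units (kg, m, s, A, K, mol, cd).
Units of each symbol in U = -GMm/r:
  G (gravitational constant): m³/(kg·s²)
  M (mass): kg
  m (mass): kg
  r (distance): m  → in the denominator, contributes 1/m
  The minus sign does not affect the units.

Multiplying the contributions: [m³/(kg·s²)] · [kg] · [kg] · [1/m]
Adding exponents of each base unit: kg: 1, m: 2, s: -2
SI base units of gravitational potential energy: kg·m²/s²

Answer: kg·m²/s²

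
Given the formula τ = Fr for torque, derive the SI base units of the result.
Units of each symbol in τ = Fr:
  F (force): kg·m/s²
  r (lever arm): m

Multiplying the contributions: [kg·m/s²] · [m]
Adding exponents of each base unit: kg: 1, m: 2, s: -2
SI base units of torque: kg·m²/s²

Answer: kg·m²/s²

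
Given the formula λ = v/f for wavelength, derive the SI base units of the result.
Units of each symbol in λ = v/f:
  v (wave speed): m/s
  f (frequency): 1/s  → in the denominator, contributes s

Multiplying the contributions: [m/s] · [s]
Adding exponents of each base unit: m: 1
SI base units of wavelength: m

Answer: m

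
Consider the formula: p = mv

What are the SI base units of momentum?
Units of each symbol in p = mv:
  m (mass): kg
  v (velocity): m/s

Multiplying the contributions: [kg] · [m/s]
Adding exponents of each base unit: kg: 1, m: 1, s: -1
SI base units of momentum: kg·m/s

Answer: kg·m/s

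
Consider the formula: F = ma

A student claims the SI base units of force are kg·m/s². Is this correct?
Units of each symbol in F = ma:
  m (mass): kg
  a (acceleration): m/s²

Multiplying the contributions: [kg] · [m/s²]
Adding exponents of each base unit: kg: 1, m: 1, s: -2
SI base units of force: kg·m/s²

The claimed units kg·m/s² match the derived units, so the claim is correct.

Answer: Yes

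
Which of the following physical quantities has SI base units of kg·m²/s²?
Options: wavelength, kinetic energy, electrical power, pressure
Checking the SI base units of each option:
  wavelength (λ = v/f): m  ✗
  kinetic energy (E = ½mv²): kg·m²/s²  ✓ matches
  electrical power (P = IV): kg·m²/s³  ✗
  pressure (P = F/A): kg/(m·s²)  ✗

Only kinetic energy has units kg·m²/s².

Answer: kinetic energy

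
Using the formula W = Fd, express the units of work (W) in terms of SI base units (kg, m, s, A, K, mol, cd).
Units of each symbol in W = Fd:
  F (force): kg·m/s²
  d (displacement): m

Multiplying the contributions: [kg·m/s²] · [m]
Adding exponents of each base unit: kg: 1, m: 2, s: -2
SI base units of work: kg·m²/s²

Answer: kg·m²/s²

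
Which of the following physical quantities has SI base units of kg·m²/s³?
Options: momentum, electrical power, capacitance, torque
Checking the SI base units of each option:
  momentum (p = mv): kg·m/s  ✗
  electrical power (P = IV): kg·m²/s³  ✓ matches
  capacitance (C = Q/V): s⁴·A²/(kg·m²)  ✗
  torque (τ = Fr): kg·m²/s²  ✗

Only electrical power has units kg·m²/s³.

Answer: electrical power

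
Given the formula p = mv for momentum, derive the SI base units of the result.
Units of each symbol in p = mv:
  m (mass): kg
  v (velocity): m/s

Multiplying the contributions: [kg] · [m/s]
Adding exponents of each base unit: kg: 1, m: 1, s: -1
SI base units of momentum: kg·m/s

Answer: kg·m/s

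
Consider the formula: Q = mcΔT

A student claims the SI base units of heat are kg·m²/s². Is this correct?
Units of each symbol in Q = mcΔT:
  m (mass): kg
  c (specific heat capacity, in J/(kg·K)): m²/(s²·K)
  ΔT (temperature change): K

Multiplying the contributions: [kg] · [m²/(s²·K)] · [K]
Adding exponents of each base unit: kg: 1, m: 2, s: -2
SI base units of heat: kg·m²/s²

The claimed units kg·m²/s² match the derived units, so the claim is correct.

Answer: Yes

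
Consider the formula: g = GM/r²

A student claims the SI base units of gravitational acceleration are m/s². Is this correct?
Units of each symbol in g = GM/r²:
  G (gravitational constant): m³/(kg·s²)
  M (mass): kg
  r (distance): m  → to the power 2 in the denominator, contributes 1/m²

Multiplying the contributions: [m³/(kg·s²)] · [kg] · [1/m²]
Adding exponents of each base unit: m: 1, s: -2
SI base units of gravitational acceleration: m/s²

The claimed units m/s² match the derived units, so the claim is correct.

Answer: Yes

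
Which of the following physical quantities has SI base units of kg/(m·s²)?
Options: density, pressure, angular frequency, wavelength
Checking the SI base units of each option:
  density (ρ = m/V): kg/m³  ✗
  pressure (P = F/A): kg/(m·s²)  ✓ matches
  angular frequency (ω = 2πf): 1/s  ✗
  wavelength (λ = v/f): m  ✗

Only pressure has units kg/(m·s²).

Answer: pressure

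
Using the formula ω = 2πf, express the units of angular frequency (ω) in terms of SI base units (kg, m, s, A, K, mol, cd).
Units of each symbol in ω = 2πf:
  f (frequency): 1/s
  The factor 2π is dimensionless.

Multiplying the contributions: [1/s]
Adding exponents of each base unit: s: -1
SI base units of angular frequency: 1/s

Answer: 1/s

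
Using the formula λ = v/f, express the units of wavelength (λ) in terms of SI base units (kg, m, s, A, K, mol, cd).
Units of each symbol in λ = v/f:
  v (wave speed): m/s
  f (frequency): 1/s  → in the denominator, contributes s

Multiplying the contributions: [m/s] · [s]
Adding exponents of each base unit: m: 1
SI base units of wavelength: m

Answer: m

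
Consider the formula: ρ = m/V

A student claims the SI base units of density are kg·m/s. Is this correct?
Units of each symbol in ρ = m/V:
  m (mass): kg
  V (volume): m³  → in the denominator, contributes 1/m³

Multiplying the contributions: [kg] · [1/m³]
Adding exponents of each base unit: kg: 1, m: -3
SI base units of density: kg/m³

The claimed units kg·m/s (exponents kg: 1, m: 1, s: -1) do not match the derived units kg/m³ (exponents kg: 1, m: -3), so the claim is incorrect.

Answer: No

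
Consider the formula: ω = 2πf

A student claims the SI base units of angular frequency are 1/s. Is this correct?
Units of each symbol in ω = 2πf:
  f (frequency): 1/s
  The factor 2π is dimensionless.

Multiplying the contributions: [1/s]
Adding exponents of each base unit: s: -1
SI base units of angular frequency: 1/s

The claimed units 1/s match the derived units, so the claim is correct.

Answer: Yes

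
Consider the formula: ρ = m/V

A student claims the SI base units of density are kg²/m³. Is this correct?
Units of each symbol in ρ = m/V:
  m (mass): kg
  V (volume): m³  → in the denominator, contributes 1/m³

Multiplying the contributions: [kg] · [1/m³]
Adding exponents of each base unit: kg: 1, m: -3
SI base units of density: kg/m³

The claimed units kg²/m³ (exponents kg: 2, m: -3) do not match the derived units kg/m³ (exponents kg: 1, m: -3), so the claim is incorrect.

Answer: No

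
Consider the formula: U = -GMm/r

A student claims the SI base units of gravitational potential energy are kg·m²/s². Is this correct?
Units of each symbol in U = -GMm/r:
  G (gravitational constant): m³/(kg·s²)
  M (mass): kg
  m (mass): kg
  r (distance): m  → in the denominator, contributes 1/m
  The minus sign does not affect the units.

Multiplying the contributions: [m³/(kg·s²)] · [kg] · [kg] · [1/m]
Adding exponents of each base unit: kg: 1, m: 2, s: -2
SI base units of gravitational potential energy: kg·m²/s²

The claimed units kg·m²/s² match the derived units, so the claim is correct.

Answer: Yes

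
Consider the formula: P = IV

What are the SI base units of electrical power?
Units of each symbol in P = IV:
  I (current): A
  V (voltage, in volts): kg·m²/(s³·A)

Multiplying the contributions: [A] · [kg·m²/(s³·A)]
Adding exponents of each base unit: kg: 1, m: 2, s: -3
SI base units of electrical power: kg·m²/s³

Answer: kg·m²/s³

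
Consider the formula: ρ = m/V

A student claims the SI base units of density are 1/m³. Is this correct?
Units of each symbol in ρ = m/V:
  m (mass): kg
  V (volume): m³  → in the denominator, contributes 1/m³

Multiplying the contributions: [kg] · [1/m³]
Adding exponents of each base unit: kg: 1, m: -3
SI base units of density: kg/m³

The claimed units 1/m³ (exponents m: -3) do not match the derived units kg/m³ (exponents kg: 1, m: -3), so the claim is incorrect.

Answer: No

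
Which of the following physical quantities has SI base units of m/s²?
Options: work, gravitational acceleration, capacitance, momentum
Checking the SI base units of each option:
  work (W = Fd): kg·m²/s²  ✗
  gravitational acceleration (g = GM/r²): m/s²  ✓ matches
  capacitance (C = Q/V): s⁴·A²/(kg·m²)  ✗
  momentum (p = mv): kg·m/s  ✗

Only gravitational acceleration has units m/s².

Answer: gravitational acceleration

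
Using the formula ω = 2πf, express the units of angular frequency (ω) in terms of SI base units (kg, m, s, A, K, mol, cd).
Units of each symbol in ω = 2πf:
  f (frequency): 1/s
  The factor 2π is dimensionless.

Multiplying the contributions: [1/s]
Adding exponents of each base unit: s: -1
SI base units of angular frequency: 1/s

Answer: 1/s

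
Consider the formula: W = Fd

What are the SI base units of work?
Units of each symbol in W = Fd:
  F (force): kg·m/s²
  d (displacement): m

Multiplying the contributions: [kg·m/s²] · [m]
Adding exponents of each base unit: kg: 1, m: 2, s: -2
SI base units of work: kg·m²/s²

Answer: kg·m²/s²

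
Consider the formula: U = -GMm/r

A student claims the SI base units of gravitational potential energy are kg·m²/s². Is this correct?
Units of each symbol in U = -GMm/r:
  G (gravitational constant): m³/(kg·s²)
  M (mass): kg
  m (mass): kg
  r (distance): m  → in the denominator, contributes 1/m
  The minus sign does not affect the units.

Multiplying the contributions: [m³/(kg·s²)] · [kg] · [kg] · [1/m]
Adding exponents of each base unit: kg: 1, m: 2, s: -2
SI base units of gravitational potential energy: kg·m²/s²

The claimed units kg·m²/s² match the derived units, so the claim is correct.

Answer: Yes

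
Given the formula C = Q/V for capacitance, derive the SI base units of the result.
Units of each symbol in C = Q/V:
  Q (charge, in coulombs): s·A
  V (voltage, in volts): kg·m²/(s³·A)  → in the denominator, contributes s³·A/(kg·m²)

Multiplying the contributions: [s·A] · [s³·A/(kg·m²)]
Adding exponents of each base unit: kg: -1, m: -2, s: 4, A: 2
SI base units of capacitance: s⁴·A²/(kg·m²)

Answer: s⁴·A²/(kg·m²)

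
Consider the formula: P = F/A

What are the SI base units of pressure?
Units of each symbol in P = F/A:
  F (force): kg·m/s²
  A (area): m²  → in the denominator, contributes 1/m²

Multiplying the contributions: [kg·m/s²] · [1/m²]
Adding exponents of each base unit: kg: 1, m: -1, s: -2
SI base units of pressure: kg/(m·s²)

Answer: kg/(m·s²)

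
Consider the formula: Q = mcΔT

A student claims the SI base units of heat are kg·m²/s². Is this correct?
Units of each symbol in Q = mcΔT:
  m (mass): kg
  c (specific heat capacity, in J/(kg·K)): m²/(s²·K)
  ΔT (temperature change): K

Multiplying the contributions: [kg] · [m²/(s²·K)] · [K]
Adding exponents of each base unit: kg: 1, m: 2, s: -2
SI base units of heat: kg·m²/s²

The claimed units kg·m²/s² match the derived units, so the claim is correct.

Answer: Yes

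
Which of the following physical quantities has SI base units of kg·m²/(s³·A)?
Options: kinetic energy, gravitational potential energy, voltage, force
Checking the SI base units of each option:
  kinetic energy (E = ½mv²): kg·m²/s²  ✗
  gravitational potential energy (U = -GMm/r): kg·m²/s²  ✗
  voltage (V = IR): kg·m²/(s³·A)  ✓ matches
  force (F = ma): kg·m/s²  ✗

Only voltage has units kg·m²/(s³·A).

Answer: voltage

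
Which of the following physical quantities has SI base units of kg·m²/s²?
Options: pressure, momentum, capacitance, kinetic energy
Checking the SI base units of each option:
  pressure (P = F/A): kg/(m·s²)  ✗
  momentum (p = mv): kg·m/s  ✗
  capacitance (C = Q/V): s⁴·A²/(kg·m²)  ✗
  kinetic energy (E = ½mv²): kg·m²/s²  ✓ matches

Only kinetic energy has units kg·m²/s².

Answer: kinetic energy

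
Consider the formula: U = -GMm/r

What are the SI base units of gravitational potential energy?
Units of each symbol in U = -GMm/r:
  G (gravitational constant): m³/(kg·s²)
  M (mass): kg
  m (mass): kg
  r (distance): m  → in the denominator, contributes 1/m
  The minus sign does not affect the units.

Multiplying the contributions: [m³/(kg·s²)] · [kg] · [kg] · [1/m]
Adding exponents of each base unit: kg: 1, m: 2, s: -2
SI base units of gravitational potential energy: kg·m²/s²

Answer: kg·m²/s²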